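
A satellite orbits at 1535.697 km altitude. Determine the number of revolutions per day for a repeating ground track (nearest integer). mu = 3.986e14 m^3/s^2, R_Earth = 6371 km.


r = 7.906697e+06 m
T = 2*pi*sqrt(r^3/mu) = 6996.8710 s = 116.6145 min
revs/day = 1440 / 116.6145 = 12.3484
Rounded: 12 revolutions per day

12 revolutions per day


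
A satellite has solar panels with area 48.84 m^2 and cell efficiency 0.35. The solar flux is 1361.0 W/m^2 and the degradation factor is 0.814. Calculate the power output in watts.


P = area * eta * S * degradation
P = 48.84 * 0.35 * 1361.0 * 0.814
P = 18937.6563 W

18937.6563 W


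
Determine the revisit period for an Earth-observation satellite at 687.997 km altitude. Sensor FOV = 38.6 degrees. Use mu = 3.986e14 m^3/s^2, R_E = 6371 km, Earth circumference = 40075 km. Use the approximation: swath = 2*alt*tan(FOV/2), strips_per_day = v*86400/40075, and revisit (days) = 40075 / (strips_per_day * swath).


swath = 2*687.997*tan(0.3368485) = 481.8662 km
v = sqrt(mu/r) = 7514.4491 m/s = 7.5144 km/s
strips/day = v*86400/40075 = 7.5144*86400/40075 = 16.2008
coverage/day = strips * swath = 16.2008 * 481.8662 = 7806.6348 km
revisit = 40075 / 7806.6348 = 5.1335 days

5.1335 days


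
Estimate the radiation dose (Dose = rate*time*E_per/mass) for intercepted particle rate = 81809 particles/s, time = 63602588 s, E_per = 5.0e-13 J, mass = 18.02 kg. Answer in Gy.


Total energy deposited = rate * time * E_per
  = 81809 * 63602588 * 5.0e-13 = 2.6016 J
Dose = E_total / mass = 2.6016 / 18.02
Dose = 0.1443747 Gy

0.1444 Gy


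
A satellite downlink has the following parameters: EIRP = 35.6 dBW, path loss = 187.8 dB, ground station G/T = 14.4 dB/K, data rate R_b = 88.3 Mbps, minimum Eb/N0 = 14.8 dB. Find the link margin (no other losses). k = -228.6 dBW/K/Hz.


C/N0 = EIRP - FSPL + G/T - k = 35.6 - 187.8 + 14.4 - (-228.6)
C/N0 = 90.8000 dB-Hz
R_b = 88.3 Mbps = 8.83e+07 bps -> 10*log10(R_b) = 79.4596 dB-Hz
Eb/N0 = C/N0 - 10*log10(R_b) = 90.8000 - 79.4596 = 11.3404 dB
Margin = Eb/N0 - Eb/N0_req = 11.3404 - 14.8 = -3.4596 dB (negative margin: link does not close)

-3.4596 dB


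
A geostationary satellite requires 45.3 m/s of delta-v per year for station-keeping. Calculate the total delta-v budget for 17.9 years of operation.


dV = rate * years = 45.3 * 17.9
dV = 810.8700 m/s

810.8700 m/s


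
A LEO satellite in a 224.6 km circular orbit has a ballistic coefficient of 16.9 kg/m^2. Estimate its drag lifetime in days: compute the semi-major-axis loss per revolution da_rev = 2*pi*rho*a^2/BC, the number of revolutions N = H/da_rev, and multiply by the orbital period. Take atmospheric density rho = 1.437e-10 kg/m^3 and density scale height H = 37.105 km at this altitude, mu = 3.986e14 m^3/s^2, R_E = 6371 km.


a = R_E + alt = 6595.6000 km = 6.5956e+06 m
da_rev = 2*pi*rho*a^2/BC = 2*pi*1.437e-10*(6.5956e+06)^2/16.9 = 2324.120014 m per revolution
N = H/da_rev = 37105.0000 m / 2324.120014 m = 15.9652 revolutions
P = 2*pi*sqrt(a^3/mu) = 5330.8036 s
lifetime = N*P = 15.9652 * 5330.8036 = 85107.2525 s = 0.9850376 days

0.9850 days


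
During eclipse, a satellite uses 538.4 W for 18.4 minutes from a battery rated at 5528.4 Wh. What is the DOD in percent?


E_used = P * t / 60 = 538.4 * 18.4 / 60 = 165.1093 Wh
DOD = E_used / E_total * 100 = 165.1093 / 5528.4 * 100
DOD = 2.9866 %

2.9866 %


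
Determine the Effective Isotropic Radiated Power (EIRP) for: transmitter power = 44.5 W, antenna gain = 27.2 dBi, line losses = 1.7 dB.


Pt = 44.5 W = 16.4836 dBW
EIRP = Pt_dBW + Gt - losses = 16.4836 + 27.2 - 1.7 = 41.9836 dBW

41.9836 dBW


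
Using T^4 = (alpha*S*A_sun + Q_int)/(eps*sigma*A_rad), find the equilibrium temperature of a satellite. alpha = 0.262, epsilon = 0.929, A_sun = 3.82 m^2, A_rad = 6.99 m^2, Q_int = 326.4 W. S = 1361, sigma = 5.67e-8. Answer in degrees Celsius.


Numerator = alpha*S*A_sun + Q_int = 0.262*1361*3.82 + 326.4 = 1688.5432 W
Denominator = eps*sigma*A_rad = 0.929*5.67e-8*6.99 = 3.6819336e-07 W/K^4
T^4 = 4.5860231e+09 K^4
T = 260.2310 K = -12.9190 C

-12.9190 degrees Celsius


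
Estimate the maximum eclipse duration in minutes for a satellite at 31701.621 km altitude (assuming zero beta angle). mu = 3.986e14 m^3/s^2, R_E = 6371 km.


r = 38072.6210 km
T = 1232.1941 min
Eclipse fraction = arcsin(R_E/r)/pi = arcsin(6371.0000/38072.6210)/pi
= arcsin(0.1673381)/pi = 0.05351715
Eclipse duration = 0.05351715 * 1232.1941 = 65.9435 min

65.9435 minutes


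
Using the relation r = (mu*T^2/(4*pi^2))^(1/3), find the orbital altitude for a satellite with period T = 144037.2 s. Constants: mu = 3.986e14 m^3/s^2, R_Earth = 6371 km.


T = 144037.2 s
r = (mu*T^2/(4*pi^2))^(1/3) = (3.986e14 * 144037.2^2 / (4*pi^2))^(1/3)
r = 5.9389404e+07 m = 59389.4039 km
alt = r - R_E = 59389.4039 - 6371 = 53018.4039 km

53018.4039 km


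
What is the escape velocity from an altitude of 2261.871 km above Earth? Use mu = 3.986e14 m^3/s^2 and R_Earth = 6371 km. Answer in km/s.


r = 6371.0 + 2261.871 = 8632.8710 km = 8.632871e+06 m
v_esc = sqrt(2*mu/r) = sqrt(2*3.986e14 / 8.632871e+06)
v_esc = 9609.6157 m/s = 9.6096 km/s

9.6096 km/s


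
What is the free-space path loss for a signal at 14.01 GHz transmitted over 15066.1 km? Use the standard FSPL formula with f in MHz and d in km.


f = 14.01 GHz = 14010.0000 MHz
d = 15066.1 km
FSPL = 32.44 + 20*log10(14010.0000) + 20*log10(15066.1)
FSPL = 32.44 + 82.9288 + 83.5600
FSPL = 198.9288 dB

198.9288 dB


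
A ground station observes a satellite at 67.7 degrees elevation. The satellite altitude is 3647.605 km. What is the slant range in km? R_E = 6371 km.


h = 3647.605 km, el = 67.7 deg
d = -R_E*sin(el) + sqrt((R_E*sin(el))^2 + 2*R_E*h + h^2)
d = -6371.0000*sin(1.1816) + sqrt((6371.0000*0.9252097)^2 + 2*6371.0000*3647.605 + 3647.605^2)
d = 3828.0434 km

3828.0434 km


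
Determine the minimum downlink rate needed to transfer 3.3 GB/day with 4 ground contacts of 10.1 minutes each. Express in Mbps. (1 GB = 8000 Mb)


total contact time = 4 * 10.1 * 60 = 2424.0000 s
data = 3.3 GB = 26400.0000 Mb
rate = 26400.0000 / 2424.0000 = 10.8911 Mbps

10.8911 Mbps


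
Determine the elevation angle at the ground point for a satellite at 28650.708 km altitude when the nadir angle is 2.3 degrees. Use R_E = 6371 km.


r = R_E + alt = 35021.7080 km
Law of sines in the satellite / Earth-center / ground-point triangle:
  sin(nadir)/R_E = sin(90 + el)/r  =>  cos(el) = (r/R_E)*sin(nadir)
cos(el) = (35021.7080 / 6371.0000) * sin(2.3 deg) = 0.2206065
el = arccos(0.2206065) = 77.2553 deg
(Earth-central angle = 90 - nadir - el = 10.4447 deg)

77.2553 degrees


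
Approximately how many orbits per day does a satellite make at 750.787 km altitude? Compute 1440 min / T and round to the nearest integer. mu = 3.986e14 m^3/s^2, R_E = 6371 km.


r = 7.121787e+06 m
T = 2*pi*sqrt(r^3/mu) = 5981.2877 s = 99.6881 min
revs/day = 1440 / 99.6881 = 14.4451
Rounded: 14 revolutions per day

14 revolutions per day


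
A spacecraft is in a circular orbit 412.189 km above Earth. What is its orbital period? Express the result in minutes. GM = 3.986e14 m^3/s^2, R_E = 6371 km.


r = 6783.1890 km = 6.783189e+06 m
T = 2*pi*sqrt(r^3/mu) = 2*pi*sqrt(3.1210574e+20 / 3.986e14)
T = 5559.8375 s = 92.6640 min

92.6640 minutes


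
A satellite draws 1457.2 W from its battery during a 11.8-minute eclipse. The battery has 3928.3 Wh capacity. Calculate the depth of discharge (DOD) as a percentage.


E_used = P * t / 60 = 1457.2 * 11.8 / 60 = 286.5827 Wh
DOD = E_used / E_total * 100 = 286.5827 / 3928.3 * 100
DOD = 7.2953 %

7.2953 %


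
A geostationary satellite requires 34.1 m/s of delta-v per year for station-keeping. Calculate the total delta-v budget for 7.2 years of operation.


dV = rate * years = 34.1 * 7.2
dV = 245.5200 m/s

245.5200 m/s


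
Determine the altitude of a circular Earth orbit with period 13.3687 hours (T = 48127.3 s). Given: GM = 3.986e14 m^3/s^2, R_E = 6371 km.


T = 48127.3 s
r = (mu*T^2/(4*pi^2))^(1/3) = (3.986e14 * 48127.3^2 / (4*pi^2))^(1/3)
r = 2.8596981e+07 m = 28596.9808 km
alt = r - R_E = 28596.9808 - 6371 = 22225.9808 km

22225.9808 km


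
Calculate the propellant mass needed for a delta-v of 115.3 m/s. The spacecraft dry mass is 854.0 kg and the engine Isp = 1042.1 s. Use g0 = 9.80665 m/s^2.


ve = Isp * g0 = 1042.1 * 9.80665 = 10219.509965 m/s
mass ratio = exp(dv/ve) = exp(115.3/10219.509965) = 1.01134623
m_prop = m_dry * (mr - 1) = 854.0 * (1.01134623 - 1)
m_prop = 9.6897 kg

9.6897 kg


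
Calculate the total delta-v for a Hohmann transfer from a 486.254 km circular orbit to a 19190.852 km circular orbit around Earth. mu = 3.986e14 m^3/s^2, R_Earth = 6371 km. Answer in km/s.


r1 = 6857.2540 km = 6.857254e+06 m
r2 = 25561.8520 km = 2.5561852e+07 m
dv1 = sqrt(mu/r1)*(sqrt(2*r2/(r1+r2)) - 1) = 1950.0501 m/s
dv2 = sqrt(mu/r2)*(1 - sqrt(2*r1/(r1+r2))) = 1380.4702 m/s
total dv = |dv1| + |dv2| = 1950.0501 + 1380.4702 = 3330.5203 m/s = 3.3305 km/s

3.3305 km/s


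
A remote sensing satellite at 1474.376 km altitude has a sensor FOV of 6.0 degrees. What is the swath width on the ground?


FOV = 6.0 deg = 0.1047198 rad
swath = 2 * alt * tan(FOV/2) = 2 * 1474.376 * tan(0.05235988)
swath = 2 * 1474.376 * 0.05240778
swath = 154.5375 km

154.5375 km


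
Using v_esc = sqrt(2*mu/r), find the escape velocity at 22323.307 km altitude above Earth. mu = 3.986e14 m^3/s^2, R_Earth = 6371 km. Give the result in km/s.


r = 6371.0 + 22323.307 = 28694.3070 km = 2.8694307e+07 m
v_esc = sqrt(2*mu/r) = sqrt(2*3.986e14 / 2.8694307e+07)
v_esc = 5270.9121 m/s = 5.2709 km/s

5.2709 km/s


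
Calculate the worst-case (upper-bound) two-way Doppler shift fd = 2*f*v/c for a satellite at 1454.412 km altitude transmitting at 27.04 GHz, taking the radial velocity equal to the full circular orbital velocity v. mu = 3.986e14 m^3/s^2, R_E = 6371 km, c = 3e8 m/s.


r = 7.825412e+06 m
v = sqrt(mu/r) = 7136.9892 m/s (worst-case radial velocity)
f = 27.04 GHz = 2.704e+10 Hz
fd = 2*f*v/c = 2*2.704e+10*7136.9892/3.0e+08
fd = 1.2865613e+06 Hz

1.2866e+06 Hz


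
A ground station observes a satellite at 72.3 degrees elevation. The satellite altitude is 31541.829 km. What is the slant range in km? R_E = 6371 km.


h = 31541.829 km, el = 72.3 deg
d = -R_E*sin(el) + sqrt((R_E*sin(el))^2 + 2*R_E*h + h^2)
d = -6371.0000*sin(1.2619) + sqrt((6371.0000*0.9526615)^2 + 2*6371.0000*31541.829 + 31541.829^2)
d = 31793.9091 km

31793.9091 km


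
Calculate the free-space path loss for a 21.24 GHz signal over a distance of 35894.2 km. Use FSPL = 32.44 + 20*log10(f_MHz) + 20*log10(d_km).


f = 21.24 GHz = 21240.0000 MHz
d = 35894.2 km
FSPL = 32.44 + 20*log10(21240.0000) + 20*log10(35894.2)
FSPL = 32.44 + 86.5431 + 91.1005
FSPL = 210.0836 dB

210.0836 dB


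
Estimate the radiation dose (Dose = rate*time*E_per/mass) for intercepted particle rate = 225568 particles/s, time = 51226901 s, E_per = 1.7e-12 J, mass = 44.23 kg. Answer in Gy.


Total energy deposited = rate * time * E_per
  = 225568 * 51226901 * 1.7e-12 = 19.6438 J
Dose = E_total / mass = 19.6438 / 44.23
Dose = 0.4441274 Gy

0.4441 Gy


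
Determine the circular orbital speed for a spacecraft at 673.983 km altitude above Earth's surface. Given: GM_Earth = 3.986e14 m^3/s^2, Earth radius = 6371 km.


r = R_E + alt = 6371.0 + 673.983 = 7044.9830 km = 7.044983e+06 m
v = sqrt(mu/r) = sqrt(3.986e14 / 7.044983e+06) = 7521.9193 m/s = 7.5219 km/s

7.5219 km/s


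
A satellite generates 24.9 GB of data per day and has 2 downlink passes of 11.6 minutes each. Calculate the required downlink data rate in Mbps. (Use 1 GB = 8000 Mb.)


total contact time = 2 * 11.6 * 60 = 1392.0000 s
data = 24.9 GB = 199200.0000 Mb
rate = 199200.0000 / 1392.0000 = 143.1034 Mbps

143.1034 Mbps


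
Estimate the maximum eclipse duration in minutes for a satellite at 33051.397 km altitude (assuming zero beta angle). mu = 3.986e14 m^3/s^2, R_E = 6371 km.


r = 39422.3970 km
T = 1298.2984 min
Eclipse fraction = arcsin(R_E/r)/pi = arcsin(6371.0000/39422.3970)/pi
= arcsin(0.1616086)/pi = 0.05166822
Eclipse duration = 0.05166822 * 1298.2984 = 67.0808 min

67.0808 minutes


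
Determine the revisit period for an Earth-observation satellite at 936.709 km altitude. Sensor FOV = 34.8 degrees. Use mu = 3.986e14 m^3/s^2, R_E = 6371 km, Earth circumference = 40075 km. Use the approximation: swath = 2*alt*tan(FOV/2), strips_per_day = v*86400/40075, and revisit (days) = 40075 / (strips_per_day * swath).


swath = 2*936.709*tan(0.3036873) = 587.0936 km
v = sqrt(mu/r) = 7385.4681 m/s = 7.3855 km/s
strips/day = v*86400/40075 = 7.3855*86400/40075 = 15.9228
coverage/day = strips * swath = 15.9228 * 587.0936 = 9348.1483 km
revisit = 40075 / 9348.1483 = 4.2869 days

4.2869 days


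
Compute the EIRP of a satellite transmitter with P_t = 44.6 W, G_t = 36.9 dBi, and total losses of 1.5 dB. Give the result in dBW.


Pt = 44.6 W = 16.4933 dBW
EIRP = Pt_dBW + Gt - losses = 16.4933 + 36.9 - 1.5 = 51.8933 dBW

51.8933 dBW


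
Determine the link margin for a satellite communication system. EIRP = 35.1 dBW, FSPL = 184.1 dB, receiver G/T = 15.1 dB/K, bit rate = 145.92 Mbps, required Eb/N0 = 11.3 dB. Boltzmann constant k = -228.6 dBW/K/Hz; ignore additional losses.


C/N0 = EIRP - FSPL + G/T - k = 35.1 - 184.1 + 15.1 - (-228.6)
C/N0 = 94.7000 dB-Hz
R_b = 145.92 Mbps = 1.4592e+08 bps -> 10*log10(R_b) = 81.6411 dB-Hz
Eb/N0 = C/N0 - 10*log10(R_b) = 94.7000 - 81.6411 = 13.0589 dB
Margin = Eb/N0 - Eb/N0_req = 13.0589 - 11.3 = 1.7589 dB (link closes)

1.7589 dB


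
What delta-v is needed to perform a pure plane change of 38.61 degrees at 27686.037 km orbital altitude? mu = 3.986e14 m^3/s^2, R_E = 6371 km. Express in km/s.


r = 34057.0370 km = 3.4057037e+07 m
V = sqrt(mu/r) = 3421.0956 m/s
di = 38.61 deg = 0.6738716 rad
dV = 2*V*sin(di/2) = 2*3421.0956*sin(0.3369358)
dV = 2262.0062 m/s = 2.2620 km/s

2.2620 km/s


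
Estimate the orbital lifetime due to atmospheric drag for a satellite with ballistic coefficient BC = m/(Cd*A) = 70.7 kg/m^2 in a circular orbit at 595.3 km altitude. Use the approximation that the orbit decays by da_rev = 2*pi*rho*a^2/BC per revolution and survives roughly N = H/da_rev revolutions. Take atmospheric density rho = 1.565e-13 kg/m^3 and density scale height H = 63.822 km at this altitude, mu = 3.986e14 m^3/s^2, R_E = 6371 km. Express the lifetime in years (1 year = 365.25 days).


a = R_E + alt = 6966.3000 km = 6.9663e+06 m
da_rev = 2*pi*rho*a^2/BC = 2*pi*1.565e-13*(6.9663e+06)^2/70.7 = 0.67496172 m per revolution
N = H/da_rev = 63822.0000 m / 0.67496172 m = 94556.4735 revolutions
P = 2*pi*sqrt(a^3/mu) = 5786.4803 s
lifetime = N*P = 94556.4735 * 5786.4803 = 5.4714917e+08 s = 6332.7451 days
years = 6332.7451 / 365.25 = 17.3381 years

17.3381 years


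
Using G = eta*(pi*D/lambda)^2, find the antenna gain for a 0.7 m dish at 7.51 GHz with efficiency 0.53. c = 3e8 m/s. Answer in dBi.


lambda = c/f = 3e8 / 7.51e+09 = 0.03994674 m
G = eta*(pi*D/lambda)^2 = 0.53*(pi*0.7/0.03994674)^2
G = 1606.2349 (linear)
G = 10*log10(1606.2349) = 32.0581 dBi

32.0581 dBi


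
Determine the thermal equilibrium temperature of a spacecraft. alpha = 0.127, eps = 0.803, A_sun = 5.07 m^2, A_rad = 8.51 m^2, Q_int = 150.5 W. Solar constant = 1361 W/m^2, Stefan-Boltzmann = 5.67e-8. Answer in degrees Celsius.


Numerator = alpha*S*A_sun + Q_int = 0.127*1361*5.07 + 150.5 = 1026.8343 W
Denominator = eps*sigma*A_rad = 0.803*5.67e-8*8.51 = 3.8746115e-07 W/K^4
T^4 = 2.6501606e+09 K^4
T = 226.8914 K = -46.2586 C

-46.2586 degrees Celsius


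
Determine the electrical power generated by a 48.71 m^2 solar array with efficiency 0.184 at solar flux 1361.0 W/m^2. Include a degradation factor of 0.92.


P = area * eta * S * degradation
P = 48.71 * 0.184 * 1361.0 * 0.92
P = 11222.3008 W

11222.3008 W


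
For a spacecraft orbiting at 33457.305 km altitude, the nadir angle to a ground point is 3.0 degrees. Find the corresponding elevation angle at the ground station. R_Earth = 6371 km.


r = R_E + alt = 39828.3050 km
Law of sines in the satellite / Earth-center / ground-point triangle:
  sin(nadir)/R_E = sin(90 + el)/r  =>  cos(el) = (r/R_E)*sin(nadir)
cos(el) = (39828.3050 / 6371.0000) * sin(3.0 deg) = 0.3271782
el = arccos(0.3271782) = 70.9024 deg
(Earth-central angle = 90 - nadir - el = 16.0976 deg)

70.9024 degrees


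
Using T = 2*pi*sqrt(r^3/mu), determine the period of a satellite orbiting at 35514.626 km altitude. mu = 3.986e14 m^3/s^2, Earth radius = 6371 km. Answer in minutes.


r = 41885.6260 km = 4.1885626e+07 m
T = 2*pi*sqrt(r^3/mu) = 2*pi*sqrt(7.348438e+22 / 3.986e14)
T = 85311.7277 s = 1421.8621 min

1421.8621 minutes


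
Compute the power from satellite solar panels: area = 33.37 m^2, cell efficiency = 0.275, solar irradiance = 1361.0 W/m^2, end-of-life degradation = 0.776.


P = area * eta * S * degradation
P = 33.37 * 0.275 * 1361.0 * 0.776
P = 9691.8960 W

9691.8960 W


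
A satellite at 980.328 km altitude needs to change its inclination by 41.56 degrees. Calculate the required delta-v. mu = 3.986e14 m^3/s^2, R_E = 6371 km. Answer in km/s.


r = 7351.3280 km = 7.351328e+06 m
V = sqrt(mu/r) = 7363.5247 m/s
di = 41.56 deg = 0.7253588 rad
dV = 2*V*sin(di/2) = 2*7363.5247*sin(0.3626794)
dV = 5224.8718 m/s = 5.2249 km/s

5.2249 km/s


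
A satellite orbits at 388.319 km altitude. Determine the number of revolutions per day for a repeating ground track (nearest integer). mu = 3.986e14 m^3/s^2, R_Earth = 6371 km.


r = 6.759319e+06 m
T = 2*pi*sqrt(r^3/mu) = 5530.5158 s = 92.1753 min
revs/day = 1440 / 92.1753 = 15.6224
Rounded: 16 revolutions per day

16 revolutions per day


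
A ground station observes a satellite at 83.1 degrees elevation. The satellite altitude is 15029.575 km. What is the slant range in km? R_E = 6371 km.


h = 15029.575 km, el = 83.1 deg
d = -R_E*sin(el) + sqrt((R_E*sin(el))^2 + 2*R_E*h + h^2)
d = -6371.0000*sin(1.4504) + sqrt((6371.0000*0.9927573)^2 + 2*6371.0000*15029.575 + 15029.575^2)
d = 15062.0265 km

15062.0265 km


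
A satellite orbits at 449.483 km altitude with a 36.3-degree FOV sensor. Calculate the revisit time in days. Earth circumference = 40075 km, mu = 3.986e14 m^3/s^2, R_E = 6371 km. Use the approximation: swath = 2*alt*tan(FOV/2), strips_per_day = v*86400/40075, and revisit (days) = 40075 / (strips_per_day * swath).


swath = 2*449.483*tan(0.3167773) = 294.6959 km
v = sqrt(mu/r) = 7644.7112 m/s = 7.6447 km/s
strips/day = v*86400/40075 = 7.6447*86400/40075 = 16.4817
coverage/day = strips * swath = 16.4817 * 294.6959 = 4857.0820 km
revisit = 40075 / 4857.0820 = 8.2508 days

8.2508 days


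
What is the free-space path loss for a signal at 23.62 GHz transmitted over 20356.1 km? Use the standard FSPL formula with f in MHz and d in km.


f = 23.62 GHz = 23620.0000 MHz
d = 20356.1 km
FSPL = 32.44 + 20*log10(23620.0000) + 20*log10(20356.1)
FSPL = 32.44 + 87.4656 + 86.1739
FSPL = 206.0795 dB

206.0795 dB


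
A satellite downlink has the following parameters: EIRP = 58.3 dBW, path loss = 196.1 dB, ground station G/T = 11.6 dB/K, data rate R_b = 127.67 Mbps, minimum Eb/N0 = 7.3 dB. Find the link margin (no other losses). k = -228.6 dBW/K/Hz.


C/N0 = EIRP - FSPL + G/T - k = 58.3 - 196.1 + 11.6 - (-228.6)
C/N0 = 102.4000 dB-Hz
R_b = 127.67 Mbps = 1.2767e+08 bps -> 10*log10(R_b) = 81.0609 dB-Hz
Eb/N0 = C/N0 - 10*log10(R_b) = 102.4000 - 81.0609 = 21.3391 dB
Margin = Eb/N0 - Eb/N0_req = 21.3391 - 7.3 = 14.0391 dB (link closes)

14.0391 dB


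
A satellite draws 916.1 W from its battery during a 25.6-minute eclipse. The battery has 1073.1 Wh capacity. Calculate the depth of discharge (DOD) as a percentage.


E_used = P * t / 60 = 916.1 * 25.6 / 60 = 390.8693 Wh
DOD = E_used / E_total * 100 = 390.8693 / 1073.1 * 100
DOD = 36.4243 %

36.4243 %


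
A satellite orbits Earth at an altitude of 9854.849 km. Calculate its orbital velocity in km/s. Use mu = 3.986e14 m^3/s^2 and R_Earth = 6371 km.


r = R_E + alt = 6371.0 + 9854.849 = 16225.8490 km = 1.6225849e+07 m
v = sqrt(mu/r) = sqrt(3.986e14 / 1.6225849e+07) = 4956.3838 m/s = 4.9564 km/s

4.9564 km/s


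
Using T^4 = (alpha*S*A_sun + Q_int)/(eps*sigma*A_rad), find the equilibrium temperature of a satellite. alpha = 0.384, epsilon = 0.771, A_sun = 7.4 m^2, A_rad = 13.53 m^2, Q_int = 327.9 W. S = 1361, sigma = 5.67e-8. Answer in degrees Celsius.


Numerator = alpha*S*A_sun + Q_int = 0.384*1361*7.4 + 327.9 = 4195.3176 W
Denominator = eps*sigma*A_rad = 0.771*5.67e-8*13.53 = 5.9147342e-07 W/K^4
T^4 = 7.0929943e+09 K^4
T = 290.2067 K = 17.0567 C

17.0567 degrees Celsius


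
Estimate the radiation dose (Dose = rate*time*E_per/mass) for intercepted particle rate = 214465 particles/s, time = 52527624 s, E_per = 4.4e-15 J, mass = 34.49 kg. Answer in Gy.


Total energy deposited = rate * time * E_per
  = 214465 * 52527624 * 4.4e-15 = 0.04956748 J
Dose = E_total / mass = 0.04956748 / 34.49
Dose = 0.001437155 Gy

0.0014 Gy


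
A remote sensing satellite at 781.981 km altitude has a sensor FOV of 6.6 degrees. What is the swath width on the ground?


FOV = 6.6 deg = 0.1151917 rad
swath = 2 * alt * tan(FOV/2) = 2 * 781.981 * tan(0.05759587)
swath = 2 * 781.981 * 0.05765964
swath = 90.1775 km

90.1775 km


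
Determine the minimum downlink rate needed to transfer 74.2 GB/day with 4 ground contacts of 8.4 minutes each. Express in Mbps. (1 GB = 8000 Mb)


total contact time = 4 * 8.4 * 60 = 2016.0000 s
data = 74.2 GB = 593600.0000 Mb
rate = 593600.0000 / 2016.0000 = 294.4444 Mbps

294.4444 Mbps


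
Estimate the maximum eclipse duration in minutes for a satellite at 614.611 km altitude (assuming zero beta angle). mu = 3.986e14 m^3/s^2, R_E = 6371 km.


r = 6985.6110 km
T = 96.8426 min
Eclipse fraction = arcsin(R_E/r)/pi = arcsin(6371.0000/6985.6110)/pi
= arcsin(0.9120176)/pi = 0.365476
Eclipse duration = 0.365476 * 96.8426 = 35.3937 min

35.3937 minutes


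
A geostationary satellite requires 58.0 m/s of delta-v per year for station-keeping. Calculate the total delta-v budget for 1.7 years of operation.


dV = rate * years = 58.0 * 1.7
dV = 98.6000 m/s

98.6000 m/s


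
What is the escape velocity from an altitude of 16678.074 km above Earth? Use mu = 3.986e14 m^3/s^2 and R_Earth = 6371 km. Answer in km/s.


r = 6371.0 + 16678.074 = 23049.0740 km = 2.3049074e+07 m
v_esc = sqrt(2*mu/r) = sqrt(2*3.986e14 / 2.3049074e+07)
v_esc = 5881.0775 m/s = 5.8811 km/s

5.8811 km/s


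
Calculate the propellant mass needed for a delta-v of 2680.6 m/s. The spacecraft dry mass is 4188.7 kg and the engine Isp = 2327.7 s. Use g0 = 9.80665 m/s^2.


ve = Isp * g0 = 2327.7 * 9.80665 = 22826.939205 m/s
mass ratio = exp(dv/ve) = exp(2680.6/22826.939205) = 1.12460451
m_prop = m_dry * (mr - 1) = 4188.7 * (1.12460451 - 1)
m_prop = 521.9309 kg

521.9309 kg


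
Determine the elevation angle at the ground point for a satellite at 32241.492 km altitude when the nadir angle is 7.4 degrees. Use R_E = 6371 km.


r = R_E + alt = 38612.4920 km
Law of sines in the satellite / Earth-center / ground-point triangle:
  sin(nadir)/R_E = sin(90 + el)/r  =>  cos(el) = (r/R_E)*sin(nadir)
cos(el) = (38612.4920 / 6371.0000) * sin(7.4 deg) = 0.7805869
el = arccos(0.7805869) = 38.6857 deg
(Earth-central angle = 90 - nadir - el = 43.9143 deg)

38.6857 degrees


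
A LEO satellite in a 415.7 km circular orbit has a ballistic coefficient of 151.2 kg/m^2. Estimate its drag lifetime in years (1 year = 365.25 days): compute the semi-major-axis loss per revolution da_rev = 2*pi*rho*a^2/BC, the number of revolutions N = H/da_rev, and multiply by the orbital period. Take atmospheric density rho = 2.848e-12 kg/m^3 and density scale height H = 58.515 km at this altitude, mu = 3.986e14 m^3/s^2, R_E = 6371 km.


a = R_E + alt = 6786.7000 km = 6.7867e+06 m
da_rev = 2*pi*rho*a^2/BC = 2*pi*2.848e-12*(6.7867e+06)^2/151.2 = 5.451115 m per revolution
N = H/da_rev = 58515.0000 m / 5.451115 m = 10734.5006 revolutions
P = 2*pi*sqrt(a^3/mu) = 5564.1547 s
lifetime = N*P = 10734.5006 * 5564.1547 = 5.9728422e+07 s = 691.3012 days
years = 691.3012 / 365.25 = 1.8927 years

1.8927 years


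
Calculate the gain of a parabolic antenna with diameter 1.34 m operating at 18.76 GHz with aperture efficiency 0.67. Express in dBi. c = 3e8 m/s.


lambda = c/f = 3e8 / 1.876e+10 = 0.01599147 m
G = eta*(pi*D/lambda)^2 = 0.67*(pi*1.34/0.01599147)^2
G = 46430.9215 (linear)
G = 10*log10(46430.9215) = 46.6681 dBi

46.6681 dBi


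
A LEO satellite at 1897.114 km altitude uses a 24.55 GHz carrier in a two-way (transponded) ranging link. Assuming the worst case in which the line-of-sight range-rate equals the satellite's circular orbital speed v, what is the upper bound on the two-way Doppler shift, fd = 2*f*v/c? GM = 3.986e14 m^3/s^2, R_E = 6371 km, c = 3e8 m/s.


r = 8.268114e+06 m
v = sqrt(mu/r) = 6943.2918 m/s (worst-case radial velocity)
f = 24.55 GHz = 2.455e+10 Hz
fd = 2*f*v/c = 2*2.455e+10*6943.2918/3.0e+08
fd = 1.1363854e+06 Hz

1.1364e+06 Hz


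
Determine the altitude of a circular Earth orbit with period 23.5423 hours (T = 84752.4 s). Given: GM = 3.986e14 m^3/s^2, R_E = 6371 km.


T = 84752.4 s
r = (mu*T^2/(4*pi^2))^(1/3) = (3.986e14 * 84752.4^2 / (4*pi^2))^(1/3)
r = 4.1702349e+07 m = 41702.3494 km
alt = r - R_E = 41702.3494 - 6371 = 35331.3494 km

35331.3494 km


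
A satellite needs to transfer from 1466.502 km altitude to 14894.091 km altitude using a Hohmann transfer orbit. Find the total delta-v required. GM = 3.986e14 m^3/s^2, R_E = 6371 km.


r1 = 7837.5020 km = 7.837502e+06 m
r2 = 21265.0910 km = 2.1265091e+07 m
dv1 = sqrt(mu/r1)*(sqrt(2*r2/(r1+r2)) - 1) = 1489.6158 m/s
dv2 = sqrt(mu/r2)*(1 - sqrt(2*r1/(r1+r2))) = 1152.0647 m/s
total dv = |dv1| + |dv2| = 1489.6158 + 1152.0647 = 2641.6805 m/s = 2.6417 km/s

2.6417 km/s


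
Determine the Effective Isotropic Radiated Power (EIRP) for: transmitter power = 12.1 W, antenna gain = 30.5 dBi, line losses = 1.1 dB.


Pt = 12.1 W = 10.8279 dBW
EIRP = Pt_dBW + Gt - losses = 10.8279 + 30.5 - 1.1 = 40.2279 dBW

40.2279 dBW


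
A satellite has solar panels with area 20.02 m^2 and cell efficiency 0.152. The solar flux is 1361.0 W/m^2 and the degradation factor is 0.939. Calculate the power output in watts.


P = area * eta * S * degradation
P = 20.02 * 0.152 * 1361.0 * 0.939
P = 3888.9412 W

3888.9412 W


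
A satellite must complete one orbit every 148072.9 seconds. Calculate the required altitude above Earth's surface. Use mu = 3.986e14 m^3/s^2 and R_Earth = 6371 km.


T = 148072.9 s
r = (mu*T^2/(4*pi^2))^(1/3) = (3.986e14 * 148072.9^2 / (4*pi^2))^(1/3)
r = 6.049362e+07 m = 60493.6200 km
alt = r - R_E = 60493.6200 - 6371 = 54122.6200 km

54122.6200 km


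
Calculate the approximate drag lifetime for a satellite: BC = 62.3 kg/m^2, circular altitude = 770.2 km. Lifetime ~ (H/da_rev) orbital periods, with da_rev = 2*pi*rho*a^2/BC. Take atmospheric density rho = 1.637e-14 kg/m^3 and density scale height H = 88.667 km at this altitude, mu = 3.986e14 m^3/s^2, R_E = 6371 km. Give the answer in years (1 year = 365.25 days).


a = R_E + alt = 7141.2000 km = 7.1412e+06 m
da_rev = 2*pi*rho*a^2/BC = 2*pi*1.637e-14*(7.1412e+06)^2/62.3 = 0.0841943394 m per revolution
N = H/da_rev = 88667.0000 m / 0.0841943394 m = 1.0531231e+06 revolutions
P = 2*pi*sqrt(a^3/mu) = 6005.7606 s
lifetime = N*P = 1.0531231e+06 * 6005.7606 = 6.3248049e+09 s = 73203.7609 days
years = 73203.7609 / 365.25 = 200.4210 years

200.4210 years


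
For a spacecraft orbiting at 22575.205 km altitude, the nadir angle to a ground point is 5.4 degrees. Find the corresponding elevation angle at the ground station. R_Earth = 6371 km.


r = R_E + alt = 28946.2050 km
Law of sines in the satellite / Earth-center / ground-point triangle:
  sin(nadir)/R_E = sin(90 + el)/r  =>  cos(el) = (r/R_E)*sin(nadir)
cos(el) = (28946.2050 / 6371.0000) * sin(5.4 deg) = 0.4275747
el = arccos(0.4275747) = 64.6863 deg
(Earth-central angle = 90 - nadir - el = 19.9137 deg)

64.6863 degrees


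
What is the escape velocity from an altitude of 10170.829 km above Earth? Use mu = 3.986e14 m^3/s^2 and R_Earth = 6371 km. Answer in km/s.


r = 6371.0 + 10170.829 = 16541.8290 km = 1.6541829e+07 m
v_esc = sqrt(2*mu/r) = sqrt(2*3.986e14 / 1.6541829e+07)
v_esc = 6942.1162 m/s = 6.9421 km/s

6.9421 km/s


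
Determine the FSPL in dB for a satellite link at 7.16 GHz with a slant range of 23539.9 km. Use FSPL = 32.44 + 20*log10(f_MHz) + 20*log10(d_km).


f = 7.16 GHz = 7160.0000 MHz
d = 23539.9 km
FSPL = 32.44 + 20*log10(7160.0000) + 20*log10(23539.9)
FSPL = 32.44 + 77.0983 + 87.4361
FSPL = 196.9744 dB

196.9744 dB


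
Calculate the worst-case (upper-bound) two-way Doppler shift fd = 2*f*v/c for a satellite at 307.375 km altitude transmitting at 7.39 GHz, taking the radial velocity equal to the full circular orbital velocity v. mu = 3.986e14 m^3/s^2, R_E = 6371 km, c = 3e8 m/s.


r = 6.678375e+06 m
v = sqrt(mu/r) = 7725.6183 m/s (worst-case radial velocity)
f = 7.39 GHz = 7.39e+09 Hz
fd = 2*f*v/c = 2*7.39e+09*7725.6183/3.0e+08
fd = 380615.4609 Hz

380615.4609 Hz


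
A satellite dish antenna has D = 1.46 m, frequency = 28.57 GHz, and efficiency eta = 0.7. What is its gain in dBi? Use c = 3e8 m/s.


lambda = c/f = 3e8 / 2.857e+10 = 0.01050053 m
G = eta*(pi*D/lambda)^2 = 0.7*(pi*1.46/0.01050053)^2
G = 133561.5555 (linear)
G = 10*log10(133561.5555) = 51.2568 dBi

51.2568 dBi


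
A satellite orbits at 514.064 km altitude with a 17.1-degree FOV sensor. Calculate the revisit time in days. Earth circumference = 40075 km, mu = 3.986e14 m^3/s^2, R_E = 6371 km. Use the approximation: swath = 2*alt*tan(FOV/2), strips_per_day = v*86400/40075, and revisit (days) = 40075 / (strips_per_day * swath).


swath = 2*514.064*tan(0.1492257) = 154.5721 km
v = sqrt(mu/r) = 7608.7735 m/s = 7.6088 km/s
strips/day = v*86400/40075 = 7.6088*86400/40075 = 16.4042
coverage/day = strips * swath = 16.4042 * 154.5721 = 2535.6310 km
revisit = 40075 / 2535.6310 = 15.8047 days

15.8047 days


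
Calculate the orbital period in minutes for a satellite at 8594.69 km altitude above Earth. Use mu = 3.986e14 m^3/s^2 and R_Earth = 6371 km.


r = 14965.6900 km = 1.496569e+07 m
T = 2*pi*sqrt(r^3/mu) = 2*pi*sqrt(3.3518937e+21 / 3.986e14)
T = 18220.3342 s = 303.6722 min

303.6722 minutes


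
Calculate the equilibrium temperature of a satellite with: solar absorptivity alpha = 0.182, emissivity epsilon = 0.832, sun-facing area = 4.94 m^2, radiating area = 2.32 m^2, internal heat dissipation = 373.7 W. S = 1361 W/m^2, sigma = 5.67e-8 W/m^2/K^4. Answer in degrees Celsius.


Numerator = alpha*S*A_sun + Q_int = 0.182*1361*4.94 + 373.7 = 1597.3479 W
Denominator = eps*sigma*A_rad = 0.832*5.67e-8*2.32 = 1.0944461e-07 W/K^4
T^4 = 1.4595035e+10 K^4
T = 347.5772 K = 74.4272 C

74.4272 degrees Celsius


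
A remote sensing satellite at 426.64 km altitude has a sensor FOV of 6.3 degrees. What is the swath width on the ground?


FOV = 6.3 deg = 0.1099557 rad
swath = 2 * alt * tan(FOV/2) = 2 * 426.64 * tan(0.05497787)
swath = 2 * 426.64 * 0.05503333
swath = 46.9588 km

46.9588 km


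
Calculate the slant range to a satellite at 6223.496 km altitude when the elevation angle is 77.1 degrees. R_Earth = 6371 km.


h = 6223.496 km, el = 77.1 deg
d = -R_E*sin(el) + sqrt((R_E*sin(el))^2 + 2*R_E*h + h^2)
d = -6371.0000*sin(1.3456) + sqrt((6371.0000*0.9747612)^2 + 2*6371.0000*6223.496 + 6223.496^2)
d = 6303.7213 km

6303.7213 km


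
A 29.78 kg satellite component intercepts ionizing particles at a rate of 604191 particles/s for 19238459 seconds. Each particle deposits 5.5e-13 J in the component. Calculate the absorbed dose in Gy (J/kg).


Total energy deposited = rate * time * E_per
  = 604191 * 19238459 * 5.5e-13 = 6.3930 J
Dose = E_total / mass = 6.3930 / 29.78
Dose = 0.2146755 Gy

0.2147 Gy


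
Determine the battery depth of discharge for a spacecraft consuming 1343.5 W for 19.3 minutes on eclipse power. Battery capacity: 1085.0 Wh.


E_used = P * t / 60 = 1343.5 * 19.3 / 60 = 432.1592 Wh
DOD = E_used / E_total * 100 = 432.1592 / 1085.0 * 100
DOD = 39.8303 %

39.8303 %


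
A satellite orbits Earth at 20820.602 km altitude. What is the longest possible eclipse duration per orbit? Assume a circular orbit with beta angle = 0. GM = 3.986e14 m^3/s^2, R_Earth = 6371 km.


r = 27191.6020 km
T = 743.7246 min
Eclipse fraction = arcsin(R_E/r)/pi = arcsin(6371.0000/27191.6020)/pi
= arcsin(0.2343003)/pi = 0.07527989
Eclipse duration = 0.07527989 * 743.7246 = 55.9875 min

55.9875 minutes


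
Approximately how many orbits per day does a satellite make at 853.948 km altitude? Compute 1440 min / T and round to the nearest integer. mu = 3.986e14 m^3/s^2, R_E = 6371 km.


r = 7.224948e+06 m
T = 2*pi*sqrt(r^3/mu) = 6111.7180 s = 101.8620 min
revs/day = 1440 / 101.8620 = 14.1368
Rounded: 14 revolutions per day

14 revolutions per day


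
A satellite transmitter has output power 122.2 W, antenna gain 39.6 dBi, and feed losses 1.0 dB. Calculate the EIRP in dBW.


Pt = 122.2 W = 20.8707 dBW
EIRP = Pt_dBW + Gt - losses = 20.8707 + 39.6 - 1.0 = 59.4707 dBW

59.4707 dBW


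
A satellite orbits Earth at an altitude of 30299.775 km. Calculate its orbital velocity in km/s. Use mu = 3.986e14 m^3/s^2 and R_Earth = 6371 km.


r = R_E + alt = 6371.0 + 30299.775 = 36670.7750 km = 3.6670775e+07 m
v = sqrt(mu/r) = sqrt(3.986e14 / 3.6670775e+07) = 3296.9215 m/s = 3.2969 km/s

3.2969 km/s


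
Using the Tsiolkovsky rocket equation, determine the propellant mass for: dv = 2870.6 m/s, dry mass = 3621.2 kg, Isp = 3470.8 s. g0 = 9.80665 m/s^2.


ve = Isp * g0 = 3470.8 * 9.80665 = 34036.920820 m/s
mass ratio = exp(dv/ve) = exp(2870.6/34036.920820) = 1.08799639
m_prop = m_dry * (mr - 1) = 3621.2 * (1.08799639 - 1)
m_prop = 318.6525 kg

318.6525 kg


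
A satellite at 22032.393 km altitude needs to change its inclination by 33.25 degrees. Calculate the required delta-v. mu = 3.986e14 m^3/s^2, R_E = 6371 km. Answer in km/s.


r = 28403.3930 km = 2.8403393e+07 m
V = sqrt(mu/r) = 3746.1360 m/s
di = 33.25 deg = 0.580322 rad
dV = 2*V*sin(di/2) = 2*3746.1360*sin(0.290161)
dV = 2143.5876 m/s = 2.1436 km/s

2.1436 km/s


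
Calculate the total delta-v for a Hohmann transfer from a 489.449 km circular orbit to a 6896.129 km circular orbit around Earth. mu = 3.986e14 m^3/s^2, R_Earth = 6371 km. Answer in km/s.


r1 = 6860.4490 km = 6.860449e+06 m
r2 = 13267.1290 km = 1.3267129e+07 m
dv1 = sqrt(mu/r1)*(sqrt(2*r2/(r1+r2)) - 1) = 1129.4433 m/s
dv2 = sqrt(mu/r2)*(1 - sqrt(2*r1/(r1+r2))) = 955.6621 m/s
total dv = |dv1| + |dv2| = 1129.4433 + 955.6621 = 2085.1054 m/s = 2.0851 km/s

2.0851 km/s


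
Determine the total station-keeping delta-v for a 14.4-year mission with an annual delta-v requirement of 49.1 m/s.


dV = rate * years = 49.1 * 14.4
dV = 707.0400 m/s

707.0400 m/s


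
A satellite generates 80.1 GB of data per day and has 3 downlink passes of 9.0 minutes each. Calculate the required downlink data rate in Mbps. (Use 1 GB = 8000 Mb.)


total contact time = 3 * 9.0 * 60 = 1620.0000 s
data = 80.1 GB = 640800.0000 Mb
rate = 640800.0000 / 1620.0000 = 395.5556 Mbps

395.5556 Mbps


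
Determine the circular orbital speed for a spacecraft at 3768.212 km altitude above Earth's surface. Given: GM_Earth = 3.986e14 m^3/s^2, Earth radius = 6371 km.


r = R_E + alt = 6371.0 + 3768.212 = 10139.2120 km = 1.0139212e+07 m
v = sqrt(mu/r) = sqrt(3.986e14 / 1.0139212e+07) = 6269.9856 m/s = 6.2700 km/s

6.2700 km/s


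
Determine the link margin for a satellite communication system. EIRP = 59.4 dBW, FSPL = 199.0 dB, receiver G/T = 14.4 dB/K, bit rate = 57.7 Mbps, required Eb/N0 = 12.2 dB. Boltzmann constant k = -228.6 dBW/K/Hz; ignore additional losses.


C/N0 = EIRP - FSPL + G/T - k = 59.4 - 199.0 + 14.4 - (-228.6)
C/N0 = 103.4000 dB-Hz
R_b = 57.7 Mbps = 5.77e+07 bps -> 10*log10(R_b) = 77.6118 dB-Hz
Eb/N0 = C/N0 - 10*log10(R_b) = 103.4000 - 77.6118 = 25.7882 dB
Margin = Eb/N0 - Eb/N0_req = 25.7882 - 12.2 = 13.5882 dB (link closes)

13.5882 dB


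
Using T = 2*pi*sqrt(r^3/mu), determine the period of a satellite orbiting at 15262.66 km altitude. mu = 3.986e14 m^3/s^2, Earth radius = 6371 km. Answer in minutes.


r = 21633.6600 km = 2.163366e+07 m
T = 2*pi*sqrt(r^3/mu) = 2*pi*sqrt(1.0124883e+22 / 3.986e14)
T = 31666.9489 s = 527.7825 min

527.7825 minutes


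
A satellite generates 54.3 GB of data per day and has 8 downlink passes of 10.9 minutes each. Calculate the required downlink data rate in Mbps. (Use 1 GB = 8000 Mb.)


total contact time = 8 * 10.9 * 60 = 5232.0000 s
data = 54.3 GB = 434400.0000 Mb
rate = 434400.0000 / 5232.0000 = 83.0275 Mbps

83.0275 Mbps


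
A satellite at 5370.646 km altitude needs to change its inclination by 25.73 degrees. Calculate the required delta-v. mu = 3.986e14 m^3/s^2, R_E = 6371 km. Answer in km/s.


r = 11741.6460 km = 1.1741646e+07 m
V = sqrt(mu/r) = 5826.4518 m/s
di = 25.73 deg = 0.4490732 rad
dV = 2*V*sin(di/2) = 2*5826.4518*sin(0.2245366)
dV = 2594.5729 m/s = 2.5946 km/s

2.5946 km/s


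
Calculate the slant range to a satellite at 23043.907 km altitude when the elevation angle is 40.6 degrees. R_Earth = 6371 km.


h = 23043.907 km, el = 40.6 deg
d = -R_E*sin(el) + sqrt((R_E*sin(el))^2 + 2*R_E*h + h^2)
d = -6371.0000*sin(0.7086037) + sqrt((6371.0000*0.6507742)^2 + 2*6371.0000*23043.907 + 23043.907^2)
d = 24868.3469 km

24868.3469 km


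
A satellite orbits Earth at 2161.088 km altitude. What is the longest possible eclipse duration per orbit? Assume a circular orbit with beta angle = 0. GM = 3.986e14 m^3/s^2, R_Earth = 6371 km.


r = 8532.0880 km
T = 130.7203 min
Eclipse fraction = arcsin(R_E/r)/pi = arcsin(6371.0000/8532.0880)/pi
= arcsin(0.7467105)/pi = 0.268368
Eclipse duration = 0.268368 * 130.7203 = 35.0811 min

35.0811 minutes


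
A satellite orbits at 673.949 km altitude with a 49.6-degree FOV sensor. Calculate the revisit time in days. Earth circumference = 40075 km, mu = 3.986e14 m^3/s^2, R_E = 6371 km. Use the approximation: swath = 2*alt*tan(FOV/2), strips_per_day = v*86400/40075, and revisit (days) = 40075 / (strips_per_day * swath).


swath = 2*673.949*tan(0.4328417) = 622.8163 km
v = sqrt(mu/r) = 7521.9375 m/s = 7.5219 km/s
strips/day = v*86400/40075 = 7.5219*86400/40075 = 16.2170
coverage/day = strips * swath = 16.2170 * 622.8163 = 10100.1986 km
revisit = 40075 / 10100.1986 = 3.9677 days

3.9677 days


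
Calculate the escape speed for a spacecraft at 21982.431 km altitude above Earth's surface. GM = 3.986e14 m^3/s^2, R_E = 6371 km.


r = 6371.0 + 21982.431 = 28353.4310 km = 2.8353431e+07 m
v_esc = sqrt(2*mu/r) = sqrt(2*3.986e14 / 2.8353431e+07)
v_esc = 5302.5019 m/s = 5.3025 km/s

5.3025 km/s


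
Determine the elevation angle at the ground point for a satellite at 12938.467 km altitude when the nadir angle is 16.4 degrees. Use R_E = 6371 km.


r = R_E + alt = 19309.4670 km
Law of sines in the satellite / Earth-center / ground-point triangle:
  sin(nadir)/R_E = sin(90 + el)/r  =>  cos(el) = (r/R_E)*sin(nadir)
cos(el) = (19309.4670 / 6371.0000) * sin(16.4 deg) = 0.8557311
el = arccos(0.8557311) = 31.1594 deg
(Earth-central angle = 90 - nadir - el = 42.4406 deg)

31.1594 degrees


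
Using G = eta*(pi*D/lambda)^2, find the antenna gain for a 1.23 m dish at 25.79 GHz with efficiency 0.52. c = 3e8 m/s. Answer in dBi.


lambda = c/f = 3e8 / 2.579e+10 = 0.01163242 m
G = eta*(pi*D/lambda)^2 = 0.52*(pi*1.23/0.01163242)^2
G = 57381.7101 (linear)
G = 10*log10(57381.7101) = 47.5877 dBi

47.5877 dBi


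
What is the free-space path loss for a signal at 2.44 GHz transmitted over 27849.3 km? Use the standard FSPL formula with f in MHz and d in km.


f = 2.44 GHz = 2440.0000 MHz
d = 27849.3 km
FSPL = 32.44 + 20*log10(2440.0000) + 20*log10(27849.3)
FSPL = 32.44 + 67.7478 + 88.8963
FSPL = 189.0841 dB

189.0841 dB


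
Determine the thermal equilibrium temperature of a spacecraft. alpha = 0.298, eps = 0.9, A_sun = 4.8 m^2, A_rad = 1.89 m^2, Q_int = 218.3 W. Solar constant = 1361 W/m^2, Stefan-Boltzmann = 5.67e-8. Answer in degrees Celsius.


Numerator = alpha*S*A_sun + Q_int = 0.298*1361*4.8 + 218.3 = 2165.0744 W
Denominator = eps*sigma*A_rad = 0.9*5.67e-8*1.89 = 9.64467e-08 W/K^4
T^4 = 2.2448403e+10 K^4
T = 387.0761 K = 113.9261 C

113.9261 degrees Celsius
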